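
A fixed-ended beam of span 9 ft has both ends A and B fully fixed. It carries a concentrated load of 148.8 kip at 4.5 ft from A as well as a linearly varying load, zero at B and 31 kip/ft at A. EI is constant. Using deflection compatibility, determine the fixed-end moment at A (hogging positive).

Release both end moments; the primary structure is a simply-supported span AB with redundants M_A and M_B.
Simple-span end rotations at A and B under the given loads:
  at A: point load 148.8 at a = 4.5: Pab(L + b)/(6LEI) = 753.3/EI
  at B: point load 148.8 at a = 4.5: Pab(L + a)/(6LEI) = 753.3/EI
  at A: triangular load, peak 31: w₀L³/(45EI) = 502.2/EI
  at B: triangular load, peak 31: 7w₀L³/(360EI) = 439.4/EI
  θ_A0 = 1256/EI,  θ_B0 = 1193/EI
Flexibility coefficients: a unit moment at one end gives L/(3EI) there and L/(6EI) at the far end, so f₁₁ = f₂₂ = 3/EI and f₁₂ = f₂₁ = 1.5/EI.
Compatibility — zero rotation at each built-in end:
  3 M_A + 1.5 M_B = 1256
  1.5 M_A + 3 M_B = 1193
Solving the pair gives M_A = 292.9 kip·ft and M_B = 251.1 kip·ft (hogging).

M_A = 292.9 kip·ft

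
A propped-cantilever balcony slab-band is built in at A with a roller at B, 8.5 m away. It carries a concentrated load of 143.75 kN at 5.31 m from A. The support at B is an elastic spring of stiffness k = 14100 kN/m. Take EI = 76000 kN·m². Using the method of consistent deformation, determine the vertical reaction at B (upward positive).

Remove the prop at B; the released (primary) structure is a cantilever built in at A.
Deflection at B on the released cantilever, summing each load's contribution:
  point load 143.75 at a = 5.31: Pa²(3L − a)/(6EI) = 13639/EI
Tip deflection under a unit load at B: L³/(3EI) = 204.7/EI.
With EI = 76000 kN·m²: δ_0 = 0.17946 m and δ_{BB} = 0.002694 m/kN.
Compatibility — the spring shortens by R_B/k under the reaction it provides: δ_0 − R_B·δ_{BB} = R_B/k. With 1/k = 0.000071 m/kN, R_B = δ_0 / (δ_{BB} + 1/k) = 0.17946 / (0.002694 + 0.000071) = 64.92 kN.

R_B = 64.92 kN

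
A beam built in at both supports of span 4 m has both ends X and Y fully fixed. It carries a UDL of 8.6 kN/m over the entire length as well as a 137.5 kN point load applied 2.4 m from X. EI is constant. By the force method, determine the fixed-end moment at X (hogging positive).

Release both end moments; the primary structure is a simply-supported span XY with redundants M_X and M_Y.
End rotations of the released simple span under the applied load (×1/EI):
  at X: UDL 8.6: wL³/(24EI) = 22.93/EI
  at Y: UDL 8.6: wL³/(24EI) = 22.93/EI
  at X: point load 137.5 at a = 2.4: Pab(L + b)/(6LEI) = 123.2/EI
  at Y: point load 137.5 at a = 2.4: Pab(L + a)/(6LEI) = 140.8/EI
  θ_X0 = 146.1/EI,  θ_Y0 = 163.7/EI
Flexibility coefficients: a unit moment at one end gives L/(3EI) there and L/(6EI) at the far end, so f₁₁ = f₂₂ = 1.333/EI and f₁₂ = f₂₁ = 0.6667/EI.
Compatibility — zero rotation at each built-in end:
  1.333 M_X + 0.6667 M_Y = 146.1
  0.6667 M_X + 1.333 M_Y = 163.7
Solving the pair gives M_X = 64.27 kN·m and M_Y = 90.67 kN·m (hogging).

M_X = 64.27 kN·m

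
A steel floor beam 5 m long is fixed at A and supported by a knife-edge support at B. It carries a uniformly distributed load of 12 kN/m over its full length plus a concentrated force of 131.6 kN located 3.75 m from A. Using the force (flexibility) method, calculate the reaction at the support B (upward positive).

Release the roller at B. Primary structure: cantilever fixed at A.
Primary-structure tip deflection at B by superposition:
  UDL 12: wL⁴/(8EI) = 937.5/EI
  point load 131.6 at a = 3.75: Pa²(3L − a)/(6EI) = 3470/EI
  δ_0 = 4407/EI
Flexibility coefficient — unit upward force at B: δ_{BB} = L³/(3EI) = 41.67/EI.
The prop prevents deflection at B: R_B = δ_0/δ_{BB} = 4407/41.67 = 105.8 kN.

R_B = 105.8 kN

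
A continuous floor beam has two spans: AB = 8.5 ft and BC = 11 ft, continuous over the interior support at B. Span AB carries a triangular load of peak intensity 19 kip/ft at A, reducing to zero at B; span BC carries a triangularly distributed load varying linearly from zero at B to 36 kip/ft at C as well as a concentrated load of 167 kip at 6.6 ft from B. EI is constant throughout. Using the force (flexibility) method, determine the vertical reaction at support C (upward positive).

Take M_B as the redundant. Released structure: two simple spans AB and BC with a hinge at B.
End slopes at the hinge B, treating each span as simply supported:
  span AB: triangular load, peak 19: 7w₀L³/(360EI) = 226.9/EI
  span BC: triangular load, peak 36: 7w₀L³/(360EI) = 931.7/EI
  span BC: point load 167 at a = 6.6: Pab(L + b)/(6LEI) = 1132/EI
  relative rotation θ_0 = (226.9 + 2063)/EI = 2290/EI
A unit hogging moment at B produces rotation L₁/(3EI) + L₂/(3EI) = 6.5/EI.
Slope continuity at B: θ_0 = M_B·6.5/EI, so M_B = 2290/6.5 = 352.3 kip·ft (hogging).
Span BC, ΣM about C: R_B^{BC}·11 = 1461 + 352.3, so R_B^{BC} = 164.8 kip and R_C = 365 − 164.8 = 200.2 kip.

R_C = 200.2 kip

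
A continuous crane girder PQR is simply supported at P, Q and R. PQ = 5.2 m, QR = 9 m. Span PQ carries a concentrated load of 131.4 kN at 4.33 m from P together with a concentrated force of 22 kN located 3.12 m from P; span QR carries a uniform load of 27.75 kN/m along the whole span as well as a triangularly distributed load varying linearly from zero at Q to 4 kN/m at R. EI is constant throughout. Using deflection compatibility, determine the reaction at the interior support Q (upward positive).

R_Q = 323.3 kN

Insert a hinge at Q; M_Q is the redundant, and each span becomes simply supported.
End slopes at the hinge Q, treating each span as simply supported:
  span PQ: point load 131.4 at a = 4.33: Pab(L + a)/(6LEI) = 151.2/EI
  span PQ: point load 22 at a = 3.12: Pab(L + a)/(6LEI) = 38.07/EI
  span QR: UDL 27.75: wL³/(24EI) = 842.9/EI
  span QR: triangular load, peak 4: 7w₀L³/(360EI) = 56.7/EI
  relative rotation θ_0 = (189.3 + 899.6)/EI = 1089/EI
A unit hogging moment at Q produces rotation L₁/(3EI) + L₂/(3EI) = 4.733/EI.
Compatibility: M_Q·(L₁+L₂)/(3EI) = θ_0, giving M_Q = 230 kN·m (hogging).
Span PQ, ΣM about P with M_Q applied at Q: R_Q^{PQ}·5.2 = 637.6 + 230, so R_Q^{PQ} = 166.9 kN and R_P = 153.4 − 166.9 = -13.45 kN.
Span QR, ΣM about R: R_Q^{QR}·9 = 1178 + 230, so R_Q^{QR} = 156.4 kN and R_R = 267.8 − 156.4 = 111.3 kN.
R_Q = 166.9 + 156.4 = 323.3 kN.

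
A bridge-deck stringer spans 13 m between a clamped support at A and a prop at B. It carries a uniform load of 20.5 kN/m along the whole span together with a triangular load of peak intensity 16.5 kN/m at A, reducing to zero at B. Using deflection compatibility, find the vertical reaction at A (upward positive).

R_A = 252.4 kN

Remove the prop at B; the released (primary) structure is a cantilever built in at A.
Downward deflection at the released point B due to the loads:
  UDL 20.5: wL⁴/(8EI) = 73188/EI
  triangular load, peak 16.5 at the fixed end: w₀L⁴/(30EI) = 15709/EI
  δ_0 = 88896/EI
Flexibility coefficient — unit upward force at B: δ_{BB} = L³/(3EI) = 732.3/EI.
The prop prevents deflection at B: R_B = δ_0/δ_{BB} = 88896/732.3 = 121.4 kN.
Vertical equilibrium: R_A = ΣP − R_B = 373.8 − 121.4 = 252.4 kN.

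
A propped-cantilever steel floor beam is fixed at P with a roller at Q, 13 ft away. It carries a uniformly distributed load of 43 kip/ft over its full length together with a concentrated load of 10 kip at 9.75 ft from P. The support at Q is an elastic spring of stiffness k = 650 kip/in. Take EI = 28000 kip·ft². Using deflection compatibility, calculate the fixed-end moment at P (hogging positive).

Choose R_Q as the redundant. The primary structure is the cantilever fixed at P.
Deflection at Q on the released cantilever, summing each load's contribution:
  UDL 43: wL⁴/(8EI) = 153515/EI
  point load 10 at a = 9.75: Pa²(3L − a)/(6EI) = 4634/EI
  δ_0 = 158150/EI
Flexibility coefficient — unit upward force at Q: δ_{QQ} = L³/(3EI) = 732.3/EI.
With EI = 28000 kip·ft²: δ_0 = 5.6482 ft and δ_{QQ} = 0.026155 ft/kip.
Compatibility — the spring shortens by R_Q/k under the reaction it provides: δ_0 − R_Q·δ_{QQ} = R_Q/k. With 1/k = 1/(650×12) ft/kip = 0.000128 ft/kip, R_Q = δ_0 / (δ_{QQ} + 1/k) = 5.6482 / (0.026155 + 0.000128) = 214.9 kip.
Moment equilibrium about P: M_P = Σ(load moments about P) − R_Q·L = 3731 − 214.9×13 = 937.3 kip·ft.

M_P = 937.3 kip·ft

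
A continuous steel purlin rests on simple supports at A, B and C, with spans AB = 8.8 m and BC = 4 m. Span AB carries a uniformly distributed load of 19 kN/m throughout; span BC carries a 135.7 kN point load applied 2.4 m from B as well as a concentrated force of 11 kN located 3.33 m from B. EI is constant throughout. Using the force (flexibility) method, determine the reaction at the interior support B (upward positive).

R_B = 196.5 kN

Take M_B as the redundant. Released structure: two simple spans AB and BC with a hinge at B.
End slopes at the hinge B, treating each span as simply supported:
  span AB: UDL 19: wL³/(24EI) = 539.5/EI
  span BC: point load 135.7 at a = 2.4: Pab(L + b)/(6LEI) = 121.6/EI
  span BC: point load 11 at a = 3.33: Pab(L + b)/(6LEI) = 4.775/EI
  relative rotation θ_0 = (539.5 + 126.4)/EI = 665.9/EI
A unit hogging moment at B produces rotation L₁/(3EI) + L₂/(3EI) = 4.267/EI.
Slope continuity at B: θ_0 = M_B·4.267/EI, so M_B = 665.9/4.267 = 156.1 kN·m (hogging).
Span AB, ΣM about A with M_B applied at B: R_B^{AB}·8.8 = 735.7 + 156.1, so R_B^{AB} = 101.3 kN and R_A = 167.2 − 101.3 = 65.87 kN.
Span BC, ΣM about C: R_B^{BC}·4 = 224.5 + 156.1, so R_B^{BC} = 95.14 kN and R_C = 146.7 − 95.14 = 51.56 kN.
R_B = 101.3 + 95.14 = 196.5 kN.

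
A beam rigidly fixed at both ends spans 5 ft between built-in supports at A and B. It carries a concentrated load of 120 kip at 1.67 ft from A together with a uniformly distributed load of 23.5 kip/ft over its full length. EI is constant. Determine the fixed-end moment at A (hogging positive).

M_A = 137.8 kip·ft

Release both end moments; the primary structure is a simply-supported span AB with redundants M_A and M_B.
End rotations of the released simple span under the applied load (×1/EI):
  at A: point load 120 at a = 1.67: Pab(L + b)/(6LEI) = 185.3/EI
  at B: point load 120 at a = 1.67: Pab(L + a)/(6LEI) = 148.4/EI
  at A: UDL 23.5: wL³/(24EI) = 122.4/EI
  at B: UDL 23.5: wL³/(24EI) = 122.4/EI
  θ_A0 = 307.7/EI,  θ_B0 = 270.8/EI
Flexibility coefficients: a unit moment at one end gives L/(3EI) there and L/(6EI) at the far end, so f₁₁ = f₂₂ = 1.667/EI and f₁₂ = f₂₁ = 0.8333/EI.
Compatibility — zero rotation at each built-in end:
  1.667 M_A + 0.8333 M_B = 307.7
  0.8333 M_A + 1.667 M_B = 270.8
Solving the pair gives M_A = 137.8 kip·ft and M_B = 93.54 kip·ft (hogging).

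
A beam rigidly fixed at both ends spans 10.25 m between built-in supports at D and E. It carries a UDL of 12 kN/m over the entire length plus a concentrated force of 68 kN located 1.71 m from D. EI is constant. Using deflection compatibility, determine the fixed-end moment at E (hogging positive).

Release both end moments; the primary structure is a simply-supported span DE with redundants M_D and M_E.
End rotations of the released simple span under the applied load (×1/EI):
  at D: UDL 12: wL³/(24EI) = 538.4/EI
  at E: UDL 12: wL³/(24EI) = 538.4/EI
  at D: point load 68 at a = 1.71: Pab(L + b)/(6LEI) = 303.4/EI
  at E: point load 68 at a = 1.71: Pab(L + a)/(6LEI) = 193.1/EI
  θ_D0 = 841.8/EI,  θ_E0 = 731.6/EI
Flexibility coefficients: a unit moment at one end gives L/(3EI) there and L/(6EI) at the far end, so f₁₁ = f₂₂ = 3.417/EI and f₁₂ = f₂₁ = 1.708/EI.
Compatibility — zero rotation at each built-in end:
  3.417 M_D + 1.708 M_E = 841.8
  1.708 M_D + 3.417 M_E = 731.6
Solving the pair gives M_D = 185.8 kN·m and M_E = 121.2 kN·m (hogging).

M_E = 121.2 kN·m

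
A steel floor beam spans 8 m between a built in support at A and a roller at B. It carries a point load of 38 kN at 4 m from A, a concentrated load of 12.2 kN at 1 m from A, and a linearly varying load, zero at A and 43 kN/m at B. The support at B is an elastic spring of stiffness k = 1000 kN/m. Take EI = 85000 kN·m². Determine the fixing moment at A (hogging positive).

M_A = 511.5 kN·m

Choose R_B as the redundant. The primary structure is the cantilever fixed at A.
Deflection at B on the released cantilever, summing each load's contribution:
  point load 38 at a = 4: Pa²(3L − a)/(6EI) = 2027/EI
  point load 12.2 at a = 1: Pa²(3L − a)/(6EI) = 46.77/EI
  triangular load, peak 43 at the free end: 11w₀L⁴/(120EI) = 16145/EI
  δ_0 = 18218/EI
Tip deflection under a unit load at B: L³/(3EI) = 170.7/EI.
With EI = 85000 kN·m²: δ_0 = 0.21434 m and δ_{BB} = 0.002008 m/kN.
Compatibility — the spring shortens by R_B/k under the reaction it provides: δ_0 − R_B·δ_{BB} = R_B/k. With 1/k = 0.001 m/kN, R_B = δ_0 / (δ_{BB} + 1/k) = 0.21434 / (0.002008 + 0.001) = 71.26 kN.
Moment equilibrium about A: M_A = Σ(load moments about A) − R_B·L = 1082 − 71.26×8 = 511.5 kN·m.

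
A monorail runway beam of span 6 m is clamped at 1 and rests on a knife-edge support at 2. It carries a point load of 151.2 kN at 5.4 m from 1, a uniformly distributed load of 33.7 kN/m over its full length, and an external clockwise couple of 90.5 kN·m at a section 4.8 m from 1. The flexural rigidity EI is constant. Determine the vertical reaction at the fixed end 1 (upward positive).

Take the reaction at 2 as the redundant and release it; the primary structure is a cantilever fixed at 1.
Primary-structure tip deflection at 2 by superposition:
  point load 151.2 at a = 5.4: Pa²(3L − a)/(6EI) = 9259/EI
  UDL 33.7: wL⁴/(8EI) = 5459/EI
  clockwise couple 90.5 at a = 4.8: M₀a(2L − a)/(2EI) = 1564/EI
  δ_0 = 16282/EI
Tip deflection under a unit load at 2: L³/(3EI) = 72/EI.
Compatibility at 2: δ_0 − R_2·δ_{22} = 0, so R_2 = 16282/72 = 226.1 kN.
Vertical equilibrium: R_1 = ΣP − R_2 = 353.4 − 226.1 = 127.3 kN.

R_1 = 127.3 kN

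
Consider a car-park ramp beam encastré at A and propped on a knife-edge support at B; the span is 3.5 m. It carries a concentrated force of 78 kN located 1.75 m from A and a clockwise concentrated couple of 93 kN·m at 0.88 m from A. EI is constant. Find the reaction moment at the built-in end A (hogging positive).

M_A = 82.86 kN·m

Remove the prop at B; the released (primary) structure is a cantilever built in at A.
Free-end deflection of the primary structure under the applied loading (downward +):
  point load 78 at a = 1.75: Pa²(3L − a)/(6EI) = 348.4/EI
  clockwise couple 93 at a = 0.88: M₀a(2L − a)/(2EI) = 250.4/EI
  δ_0 = 598.8/EI
Tip deflection under a unit load at B: L³/(3EI) = 14.29/EI.
The prop prevents deflection at B: R_B = δ_0/δ_{BB} = 598.8/14.29 = 41.9 kN.
Moment equilibrium about A: M_A = Σ(load moments about A) − R_B·L = 229.5 − 41.9×3.5 = 82.86 kN·m.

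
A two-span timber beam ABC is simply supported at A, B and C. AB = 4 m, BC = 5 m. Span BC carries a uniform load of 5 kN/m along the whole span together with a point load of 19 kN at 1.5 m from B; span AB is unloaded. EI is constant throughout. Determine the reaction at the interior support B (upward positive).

Release continuity at B by inserting a hinge; the redundant is the internal moment M_B. The primary structure is two simply-supported spans AB and BC.
Discontinuity in slope at B on the released structure — sum the simple-span end rotations:
  span BC: UDL 5: wL³/(24EI) = 26.04/EI
  span BC: point load 19 at a = 1.5: Pab(L + b)/(6LEI) = 28.26/EI
  relative rotation θ_0 = (0 + 54.3)/EI = 54.3/EI
A unit hogging moment at B produces rotation L₁/(3EI) + L₂/(3EI) = 3/EI.
Slope continuity at B: θ_0 = M_B·3/EI, so M_B = 54.3/3 = 18.1 kN·m (hogging).
Span AB, ΣM about A with M_B applied at B: R_B^{AB}·4 = 0 + 18.1, so R_B^{AB} = 4.525 kN and R_A = 0 − 4.525 = -4.525 kN.
Span BC, ΣM about C: R_B^{BC}·5 = 129 + 18.1, so R_B^{BC} = 29.42 kN and R_C = 44 − 29.42 = 14.58 kN.
R_B = 4.525 + 29.42 = 33.95 kN.

R_B = 33.95 kN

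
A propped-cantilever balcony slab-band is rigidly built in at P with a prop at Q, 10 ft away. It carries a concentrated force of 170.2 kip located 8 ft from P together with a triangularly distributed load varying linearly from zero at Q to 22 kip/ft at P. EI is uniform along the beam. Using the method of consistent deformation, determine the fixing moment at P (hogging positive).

M_P = 310.1 kip·ft

Choose R_Q as the redundant. The primary structure is the cantilever fixed at P.
Free-end deflection of the primary structure under the applied loading (downward +):
  point load 170.2 at a = 8: Pa²(3L − a)/(6EI) = 39940/EI
  triangular load, peak 22 at the fixed end: w₀L⁴/(30EI) = 7333/EI
  δ_0 = 47274/EI
Flexibility coefficient — unit upward force at Q: δ_{QQ} = L³/(3EI) = 333.3/EI.
The prop prevents deflection at Q: R_Q = δ_0/δ_{QQ} = 47274/333.3 = 141.8 kip.
Moment equilibrium about P: M_P = Σ(load moments about P) − R_Q·L = 1728 − 141.8×10 = 310.1 kip·ft.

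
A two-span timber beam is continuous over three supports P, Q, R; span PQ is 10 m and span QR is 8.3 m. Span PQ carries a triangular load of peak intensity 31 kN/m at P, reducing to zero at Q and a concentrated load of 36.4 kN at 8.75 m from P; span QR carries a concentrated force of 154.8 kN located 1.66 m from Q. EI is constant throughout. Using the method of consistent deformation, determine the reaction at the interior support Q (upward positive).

Insert a hinge at Q; M_Q is the redundant, and each span becomes simply supported.
Discontinuity in slope at Q on the released structure — sum the simple-span end rotations:
  span PQ: triangular load, peak 31: 7w₀L³/(360EI) = 602.8/EI
  span PQ: point load 36.4 at a = 8.75: Pab(L + a)/(6LEI) = 124.4/EI
  span QR: point load 154.8 at a = 1.66: Pab(L + b)/(6LEI) = 511.9/EI
  relative rotation θ_0 = (727.2 + 511.9)/EI = 1239/EI
A unit hogging moment at Q produces rotation L₁/(3EI) + L₂/(3EI) = 6.1/EI.
Compatibility: M_Q·(L₁+L₂)/(3EI) = θ_0, giving M_Q = 203.1 kN·m (hogging).
Span PQ, ΣM about P with M_Q applied at Q: R_Q^{PQ}·10 = 835.2 + 203.1, so R_Q^{PQ} = 103.8 kN and R_P = 191.4 − 103.8 = 87.57 kN.
Span QR, ΣM about R: R_Q^{QR}·8.3 = 1028 + 203.1, so R_Q^{QR} = 148.3 kN and R_R = 154.8 − 148.3 = 6.487 kN.
R_Q = 103.8 + 148.3 = 252.1 kN.

R_Q = 252.1 kN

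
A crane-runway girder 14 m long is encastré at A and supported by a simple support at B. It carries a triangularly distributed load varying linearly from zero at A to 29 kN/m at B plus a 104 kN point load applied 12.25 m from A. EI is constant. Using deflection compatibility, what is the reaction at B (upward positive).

R_B = 196.3 kN

Release the roller at B. Primary structure: cantilever fixed at A.
Deflection at B on the released cantilever, summing each load's contribution:
  triangular load, peak 29 at the free end: 11w₀L⁴/(120EI) = 102123/EI
  point load 104 at a = 12.25: Pa²(3L − a)/(6EI) = 77382/EI
  δ_0 = 179505/EI
Flexibility coefficient — unit upward force at B: δ_{BB} = L³/(3EI) = 914.7/EI.
Compatibility at B: δ_0 − R_B·δ_{BB} = 0, so R_B = 179505/914.7 = 196.3 kN.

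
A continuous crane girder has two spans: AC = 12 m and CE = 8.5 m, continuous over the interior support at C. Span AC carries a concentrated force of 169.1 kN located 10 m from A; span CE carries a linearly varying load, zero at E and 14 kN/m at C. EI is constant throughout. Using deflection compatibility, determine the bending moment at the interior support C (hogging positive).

Take M_C as the redundant. Released structure: two simple spans AC and CE with a hinge at C.
Rotations at C on the released spans (each span's end-slope, ×1/EI):
  span AC: point load 169.1 at a = 10: Pab(L + a)/(6LEI) = 1033/EI
  span CE: triangular load, peak 14: w₀L³/(45EI) = 191.1/EI
  relative rotation θ_0 = (1033 + 191.1)/EI = 1224/EI
A unit hogging moment at C produces rotation L₁/(3EI) + L₂/(3EI) = 6.833/EI.
Slope continuity at C: θ_0 = M_C·6.833/EI, so M_C = 1224/6.833 = 179.2 kN·m (hogging).

M_C = 179.2 kN·m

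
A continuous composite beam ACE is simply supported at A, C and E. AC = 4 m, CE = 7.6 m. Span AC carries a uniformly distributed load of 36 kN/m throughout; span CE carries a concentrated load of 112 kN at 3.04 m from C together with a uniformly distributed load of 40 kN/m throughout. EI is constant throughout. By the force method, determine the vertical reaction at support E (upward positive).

R_E = 154.5 kN

Take M_C as the redundant. Released structure: two simple spans AC and CE with a hinge at C.
Rotations at C on the released spans (each span's end-slope, ×1/EI):
  span AC: UDL 36: wL³/(24EI) = 96/EI
  span CE: point load 112 at a = 3.04: Pab(L + b)/(6LEI) = 414/EI
  span CE: UDL 40: wL³/(24EI) = 731.6/EI
  relative rotation θ_0 = (96 + 1146)/EI = 1242/EI
A unit hogging moment at C produces rotation L₁/(3EI) + L₂/(3EI) = 3.867/EI.
Compatibility: M_C·(L₁+L₂)/(3EI) = θ_0, giving M_C = 321.1 kN·m (hogging).
Span CE, ΣM about E: R_C^{CE}·7.6 = 1666 + 321.1, so R_C^{CE} = 261.5 kN and R_E = 416 − 261.5 = 154.5 kN.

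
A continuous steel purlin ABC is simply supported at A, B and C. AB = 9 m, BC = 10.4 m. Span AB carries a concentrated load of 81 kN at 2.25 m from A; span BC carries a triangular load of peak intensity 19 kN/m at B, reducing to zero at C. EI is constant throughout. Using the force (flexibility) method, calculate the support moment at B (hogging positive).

Insert a hinge at B; M_B is the redundant, and each span becomes simply supported.
End slopes at the hinge B, treating each span as simply supported:
  span AB: point load 81 at a = 2.25: Pab(L + a)/(6LEI) = 256.3/EI
  span BC: triangular load, peak 19: w₀L³/(45EI) = 474.9/EI
  relative rotation θ_0 = (256.3 + 474.9)/EI = 731.2/EI
A unit hogging moment at B produces rotation L₁/(3EI) + L₂/(3EI) = 6.467/EI.
Slope continuity at B: θ_0 = M_B·6.467/EI, so M_B = 731.2/6.467 = 113.1 kN·m (hogging).

M_B = 113.1 kN·m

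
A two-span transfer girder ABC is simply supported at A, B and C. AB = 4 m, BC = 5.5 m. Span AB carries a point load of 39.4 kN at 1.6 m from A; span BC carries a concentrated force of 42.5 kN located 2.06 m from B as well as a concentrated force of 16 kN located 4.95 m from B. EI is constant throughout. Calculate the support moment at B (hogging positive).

Insert a hinge at B; M_B is the redundant, and each span becomes simply supported.
Rotations at B on the released spans (each span's end-slope, ×1/EI):
  span AB: point load 39.4 at a = 1.6: Pab(L + a)/(6LEI) = 35.3/EI
  span BC: point load 42.5 at a = 2.06: Pab(L + b)/(6LEI) = 81.59/EI
  span BC: point load 16 at a = 4.95: Pab(L + b)/(6LEI) = 7.986/EI
  relative rotation θ_0 = (35.3 + 89.58)/EI = 124.9/EI
A unit hogging moment at B produces rotation L₁/(3EI) + L₂/(3EI) = 3.167/EI.
Compatibility: M_B·(L₁+L₂)/(3EI) = θ_0, giving M_B = 39.44 kN·m (hogging).

M_B = 39.44 kN·m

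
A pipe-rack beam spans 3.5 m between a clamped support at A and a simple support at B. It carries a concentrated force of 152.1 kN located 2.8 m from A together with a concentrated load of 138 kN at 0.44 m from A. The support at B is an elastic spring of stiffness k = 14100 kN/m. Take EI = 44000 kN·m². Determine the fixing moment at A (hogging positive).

Remove the prop at B; the released (primary) structure is a cantilever built in at A.
Free-end deflection of the primary structure under the applied loading (downward +):
  point load 152.1 at a = 2.8: Pa²(3L − a)/(6EI) = 1530/EI
  point load 138 at a = 0.44: Pa²(3L − a)/(6EI) = 44.8/EI
  δ_0 = 1575/EI
Tip deflection under a unit load at B: L³/(3EI) = 14.29/EI.
With EI = 44000 kN·m²: δ_0 = 0.035798 m and δ_{BB} = 0.000325 m/kN.
Compatibility — the spring shortens by R_B/k under the reaction it provides: δ_0 − R_B·δ_{BB} = R_B/k. With 1/k = 0.000071 m/kN, R_B = δ_0 / (δ_{BB} + 1/k) = 0.035798 / (0.000325 + 0.000071) = 90.46 kN.
Moment equilibrium about A: M_A = Σ(load moments about A) − R_B·L = 486.6 − 90.46×3.5 = 170 kN·m.

M_A = 170 kN·m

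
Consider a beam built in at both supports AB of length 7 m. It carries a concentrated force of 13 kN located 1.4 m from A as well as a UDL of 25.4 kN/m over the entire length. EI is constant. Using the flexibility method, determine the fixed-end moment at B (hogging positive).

Release both end moments; the primary structure is a simply-supported span AB with redundants M_A and M_B.
On the primary (simply-supported) span, the end slopes from the loading are:
  at A: point load 13 at a = 1.4: Pab(L + b)/(6LEI) = 30.58/EI
  at B: point load 13 at a = 1.4: Pab(L + a)/(6LEI) = 20.38/EI
  at A: UDL 25.4: wL³/(24EI) = 363/EI
  at B: UDL 25.4: wL³/(24EI) = 363/EI
  θ_A0 = 393.6/EI,  θ_B0 = 383.4/EI
Flexibility coefficients: a unit moment at one end gives L/(3EI) there and L/(6EI) at the far end, so f₁₁ = f₂₂ = 2.333/EI and f₁₂ = f₂₁ = 1.167/EI.
Compatibility — zero rotation at each built-in end:
  2.333 M_A + 1.167 M_B = 393.6
  1.167 M_A + 2.333 M_B = 383.4
Solving the pair gives M_A = 115.4 kN·m and M_B = 106.6 kN·m (hogging).

M_B = 106.6 kN·m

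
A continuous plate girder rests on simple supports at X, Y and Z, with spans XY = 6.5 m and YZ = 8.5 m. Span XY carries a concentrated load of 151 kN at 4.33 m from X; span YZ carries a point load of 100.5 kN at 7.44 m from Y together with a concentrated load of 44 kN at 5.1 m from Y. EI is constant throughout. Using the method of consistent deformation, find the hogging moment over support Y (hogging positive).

M_Y = 144.1 kN·m

Insert a hinge at Y; M_Y is the redundant, and each span becomes simply supported.
Rotations at Y on the released spans (each span's end-slope, ×1/EI):
  span XY: point load 151 at a = 4.33: Pab(L + a)/(6LEI) = 394/EI
  span YZ: point load 100.5 at a = 7.44: Pab(L + b)/(6LEI) = 148.6/EI
  span YZ: point load 44 at a = 5.1: Pab(L + b)/(6LEI) = 178/EI
  relative rotation θ_0 = (394 + 326.6)/EI = 720.6/EI
A unit hogging moment at Y produces rotation L₁/(3EI) + L₂/(3EI) = 5/EI.
Slope continuity at Y: θ_0 = M_Y·5/EI, so M_Y = 720.6/5 = 144.1 kN·m (hogging).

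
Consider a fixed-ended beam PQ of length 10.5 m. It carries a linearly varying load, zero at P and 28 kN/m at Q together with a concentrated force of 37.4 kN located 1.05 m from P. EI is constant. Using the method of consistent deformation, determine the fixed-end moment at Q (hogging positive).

M_Q = 157.9 kN·m

Release both end moments; the primary structure is a simply-supported span PQ with redundants M_P and M_Q.
On the primary (simply-supported) span, the end slopes from the loading are:
  at P: triangular load, peak 28: 7w₀L³/(360EI) = 630.3/EI
  at Q: triangular load, peak 28: w₀L³/(45EI) = 720.3/EI
  at P: point load 37.4 at a = 1.05: Pab(L + b)/(6LEI) = 117.5/EI
  at Q: point load 37.4 at a = 1.05: Pab(L + a)/(6LEI) = 68.04/EI
  θ_P0 = 747.8/EI,  θ_Q0 = 788.3/EI
Flexibility coefficients: a unit moment at one end gives L/(3EI) there and L/(6EI) at the far end, so f₁₁ = f₂₂ = 3.5/EI and f₁₂ = f₂₁ = 1.75/EI.
Compatibility — zero rotation at each built-in end:
  3.5 M_P + 1.75 M_Q = 747.8
  1.75 M_P + 3.5 M_Q = 788.3
Solving the pair gives M_P = 134.7 kN·m and M_Q = 157.9 kN·m (hogging).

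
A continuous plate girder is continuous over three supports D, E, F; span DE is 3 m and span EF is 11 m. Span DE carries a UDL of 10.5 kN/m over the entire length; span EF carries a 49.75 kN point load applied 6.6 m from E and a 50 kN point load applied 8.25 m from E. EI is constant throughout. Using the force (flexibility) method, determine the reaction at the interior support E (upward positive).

Take M_E as the redundant. Released structure: two simple spans DE and EF with a hinge at E.
End slopes at the hinge E, treating each span as simply supported:
  span DE: UDL 10.5: wL³/(24EI) = 11.81/EI
  span EF: point load 49.75 at a = 6.6: Pab(L + b)/(6LEI) = 337.1/EI
  span EF: point load 50 at a = 8.25: Pab(L + b)/(6LEI) = 236.3/EI
  relative rotation θ_0 = (11.81 + 573.4)/EI = 585.2/EI
A unit hogging moment at E produces rotation L₁/(3EI) + L₂/(3EI) = 4.667/EI.
Slope continuity at E: θ_0 = M_E·4.667/EI, so M_E = 585.2/4.667 = 125.4 kN·m (hogging).
Span DE, ΣM about D with M_E applied at E: R_E^{DE}·3 = 47.25 + 125.4, so R_E^{DE} = 57.55 kN and R_D = 31.5 − 57.55 = -26.05 kN.
Span EF, ΣM about F: R_E^{EF}·11 = 356.4 + 125.4, so R_E^{EF} = 43.8 kN and R_F = 99.75 − 43.8 = 55.95 kN.
R_E = 57.55 + 43.8 = 101.4 kN.

R_E = 101.4 kN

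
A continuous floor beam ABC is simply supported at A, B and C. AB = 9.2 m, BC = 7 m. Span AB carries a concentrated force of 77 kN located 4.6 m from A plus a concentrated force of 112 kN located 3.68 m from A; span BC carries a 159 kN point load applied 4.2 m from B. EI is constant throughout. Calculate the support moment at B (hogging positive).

Insert a hinge at B; M_B is the redundant, and each span becomes simply supported.
Discontinuity in slope at B on the released structure — sum the simple-span end rotations:
  span AB: point load 77 at a = 4.6: Pab(L + a)/(6LEI) = 407.3/EI
  span AB: point load 112 at a = 3.68: Pab(L + a)/(6LEI) = 530.9/EI
  span BC: point load 159 at a = 4.2: Pab(L + b)/(6LEI) = 436.3/EI
  relative rotation θ_0 = (938.2 + 436.3)/EI = 1374/EI
A unit hogging moment at B produces rotation L₁/(3EI) + L₂/(3EI) = 5.4/EI.
Slope continuity at B: θ_0 = M_B·5.4/EI, so M_B = 1374/5.4 = 254.5 kN·m (hogging).

M_B = 254.5 kN·m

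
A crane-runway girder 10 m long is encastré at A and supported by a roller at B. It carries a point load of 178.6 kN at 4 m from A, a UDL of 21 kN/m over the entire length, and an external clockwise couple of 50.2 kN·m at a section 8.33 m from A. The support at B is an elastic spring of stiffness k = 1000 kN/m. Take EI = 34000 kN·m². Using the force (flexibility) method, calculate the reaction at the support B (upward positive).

Release the roller at B. Primary structure: cantilever fixed at A.
Free-end deflection of the primary structure under the applied loading (downward +):
  point load 178.6 at a = 4: Pa²(3L − a)/(6EI) = 12383/EI
  UDL 21: wL⁴/(8EI) = 26250/EI
  clockwise couple 50.2 at a = 8.33: M₀a(2L − a)/(2EI) = 2440/EI
  δ_0 = 41073/EI
Flexibility coefficient — unit upward force at B: δ_{BB} = L³/(3EI) = 333.3/EI.
With EI = 34000 kN·m²: δ_0 = 1.208 m and δ_{BB} = 0.009804 m/kN.
Compatibility — the spring shortens by R_B/k under the reaction it provides: δ_0 − R_B·δ_{BB} = R_B/k. With 1/k = 0.001 m/kN, R_B = δ_0 / (δ_{BB} + 1/k) = 1.208 / (0.009804 + 0.001) = 111.8 kN.

R_B = 111.8 kN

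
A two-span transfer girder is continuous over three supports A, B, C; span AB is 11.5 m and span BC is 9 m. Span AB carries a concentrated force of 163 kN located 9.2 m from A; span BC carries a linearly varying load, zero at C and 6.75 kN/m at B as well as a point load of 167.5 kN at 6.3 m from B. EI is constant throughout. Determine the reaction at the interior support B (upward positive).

Insert a hinge at B; M_B is the redundant, and each span becomes simply supported.
End slopes at the hinge B, treating each span as simply supported:
  span AB: point load 163 at a = 9.2: Pab(L + a)/(6LEI) = 1035/EI
  span BC: triangular load, peak 6.75: w₀L³/(45EI) = 109.3/EI
  span BC: point load 167.5 at a = 6.3: Pab(L + b)/(6LEI) = 617.3/EI
  relative rotation θ_0 = (1035 + 726.7)/EI = 1761/EI
A unit hogging moment at B produces rotation L₁/(3EI) + L₂/(3EI) = 6.833/EI.
Slope continuity at B: θ_0 = M_B·6.833/EI, so M_B = 1761/6.833 = 257.8 kN·m (hogging).
Span AB, ΣM about A with M_B applied at B: R_B^{AB}·11.5 = 1500 + 257.8, so R_B^{AB} = 152.8 kN and R_A = 163 − 152.8 = 10.19 kN.
Span BC, ΣM about C: R_B^{BC}·9 = 634.5 + 257.8, so R_B^{BC} = 99.14 kN and R_C = 197.9 − 99.14 = 98.73 kN.
R_B = 152.8 + 99.14 = 252 kN.

R_B = 252 kN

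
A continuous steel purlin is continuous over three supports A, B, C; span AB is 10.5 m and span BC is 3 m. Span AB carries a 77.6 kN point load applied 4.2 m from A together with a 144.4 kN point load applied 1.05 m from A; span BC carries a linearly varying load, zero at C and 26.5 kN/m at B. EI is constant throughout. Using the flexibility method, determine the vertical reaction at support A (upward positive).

Take M_B as the redundant. Released structure: two simple spans AB and BC with a hinge at B.
Rotations at B on the released spans (each span's end-slope, ×1/EI):
  span AB: point load 77.6 at a = 4.2: Pab(L + a)/(6LEI) = 479.1/EI
  span AB: point load 144.4 at a = 1.05: Pab(L + a)/(6LEI) = 262.7/EI
  span BC: triangular load, peak 26.5: w₀L³/(45EI) = 15.9/EI
  relative rotation θ_0 = (741.8 + 15.9)/EI = 757.7/EI
A unit hogging moment at B produces rotation L₁/(3EI) + L₂/(3EI) = 4.5/EI.
Compatibility: M_B·(L₁+L₂)/(3EI) = θ_0, giving M_B = 168.4 kN·m (hogging).
Span AB, ΣM about A with M_B applied at B: R_B^{AB}·10.5 = 477.5 + 168.4, so R_B^{AB} = 61.52 kN and R_A = 222 − 61.52 = 160.5 kN.

R_A = 160.5 kN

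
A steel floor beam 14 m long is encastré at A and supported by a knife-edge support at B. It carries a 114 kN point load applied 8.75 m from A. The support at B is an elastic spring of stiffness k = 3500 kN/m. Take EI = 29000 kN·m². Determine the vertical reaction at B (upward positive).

R_B = 52.41 kN

Take the reaction at B as the redundant and release it; the primary structure is a cantilever fixed at A.
Primary-structure tip deflection at B by superposition:
  point load 114 at a = 8.75: Pa²(3L − a)/(6EI) = 48368/EI
Flexibility coefficient — unit upward force at B: δ_{BB} = L³/(3EI) = 914.7/EI.
With EI = 29000 kN·m²: δ_0 = 1.6679 m and δ_{BB} = 0.03154 m/kN.
Compatibility — the spring shortens by R_B/k under the reaction it provides: δ_0 − R_B·δ_{BB} = R_B/k. With 1/k = 0.000286 m/kN, R_B = δ_0 / (δ_{BB} + 1/k) = 1.6679 / (0.03154 + 0.000286) = 52.41 kN.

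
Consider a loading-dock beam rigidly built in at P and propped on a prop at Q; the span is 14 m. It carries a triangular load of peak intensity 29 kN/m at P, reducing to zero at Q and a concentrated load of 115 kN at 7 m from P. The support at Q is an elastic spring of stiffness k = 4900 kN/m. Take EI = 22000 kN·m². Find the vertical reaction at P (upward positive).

R_P = 241.8 kN

Take the reaction at Q as the redundant and release it; the primary structure is a cantilever fixed at P.
Downward deflection at the released point Q due to the loads:
  triangular load, peak 29 at the fixed end: w₀L⁴/(30EI) = 37135/EI
  point load 115 at a = 7: Pa²(3L − a)/(6EI) = 32871/EI
  δ_0 = 70006/EI
Tip deflection under a unit load at Q: L³/(3EI) = 914.7/EI.
With EI = 22000 kN·m²: δ_0 = 3.1821 m and δ_{QQ} = 0.041576 m/kN.
Compatibility — the spring shortens by R_Q/k under the reaction it provides: δ_0 − R_Q·δ_{QQ} = R_Q/k. With 1/k = 0.000204 m/kN, R_Q = δ_0 / (δ_{QQ} + 1/k) = 3.1821 / (0.041576 + 0.000204) = 76.16 kN.
Vertical equilibrium: R_P = ΣP − R_Q = 318 − 76.16 = 241.8 kN.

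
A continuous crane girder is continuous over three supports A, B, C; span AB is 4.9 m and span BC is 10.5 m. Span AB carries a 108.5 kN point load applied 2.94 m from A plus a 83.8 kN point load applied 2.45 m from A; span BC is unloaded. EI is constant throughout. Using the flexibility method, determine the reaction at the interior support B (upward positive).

Release continuity at B by inserting a hinge; the redundant is the internal moment M_B. The primary structure is two simply-supported spans AB and BC.
Rotations at B on the released spans (each span's end-slope, ×1/EI):
  span AB: point load 108.5 at a = 2.94: Pab(L + a)/(6LEI) = 166.7/EI
  span AB: point load 83.8 at a = 2.45: Pab(L + a)/(6LEI) = 125.8/EI
  relative rotation θ_0 = (292.5 + 0)/EI = 292.5/EI
A unit hogging moment at B produces rotation L₁/(3EI) + L₂/(3EI) = 5.133/EI.
Slope continuity at B: θ_0 = M_B·5.133/EI, so M_B = 292.5/5.133 = 56.98 kN·m (hogging).
Span AB, ΣM about A with M_B applied at B: R_B^{AB}·4.9 = 524.3 + 56.98, so R_B^{AB} = 118.6 kN and R_A = 192.3 − 118.6 = 73.67 kN.
Span BC, ΣM about C: R_B^{BC}·10.5 = 0 + 56.98, so R_B^{BC} = 5.426 kN and R_C = 0 − 5.426 = -5.426 kN.
R_B = 118.6 + 5.426 = 124.1 kN.

R_B = 124.1 kN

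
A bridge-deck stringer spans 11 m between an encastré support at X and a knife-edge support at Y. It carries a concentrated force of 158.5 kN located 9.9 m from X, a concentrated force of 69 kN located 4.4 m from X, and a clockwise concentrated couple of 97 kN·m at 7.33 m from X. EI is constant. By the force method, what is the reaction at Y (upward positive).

R_Y = 160.9 kN

Release the roller at Y. Primary structure: cantilever fixed at X.
Primary-structure tip deflection at Y by superposition:
  point load 158.5 at a = 9.9: Pa²(3L − a)/(6EI) = 59808/EI
  point load 69 at a = 4.4: Pa²(3L − a)/(6EI) = 6368/EI
  clockwise couple 97 at a = 7.33: M₀a(2L − a)/(2EI) = 5215/EI
  δ_0 = 71391/EI
Tip deflection under a unit load at Y: L³/(3EI) = 443.7/EI.
The prop prevents deflection at Y: R_Y = δ_0/δ_{YY} = 71391/443.7 = 160.9 kN.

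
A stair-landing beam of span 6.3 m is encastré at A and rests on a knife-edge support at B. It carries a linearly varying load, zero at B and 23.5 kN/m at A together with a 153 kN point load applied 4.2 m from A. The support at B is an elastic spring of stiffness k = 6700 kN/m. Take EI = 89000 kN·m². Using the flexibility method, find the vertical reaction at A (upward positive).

R_A = 145.8 kN

Release the roller at B. Primary structure: cantilever fixed at A.
Downward deflection at the released point B due to the loads:
  triangular load, peak 23.5 at the fixed end: w₀L⁴/(30EI) = 1234/EI
  point load 153 at a = 4.2: Pa²(3L − a)/(6EI) = 6612/EI
  δ_0 = 7846/EI
Flexibility coefficient — unit upward force at B: δ_{BB} = L³/(3EI) = 83.35/EI.
With EI = 89000 kN·m²: δ_0 = 0.088161 m and δ_{BB} = 0.000937 m/kN.
Compatibility — the spring shortens by R_B/k under the reaction it provides: δ_0 − R_B·δ_{BB} = R_B/k. With 1/k = 0.000149 m/kN, R_B = δ_0 / (δ_{BB} + 1/k) = 0.088161 / (0.000937 + 0.000149) = 81.2 kN.
Vertical equilibrium: R_A = ΣP − R_B = 227 − 81.2 = 145.8 kN.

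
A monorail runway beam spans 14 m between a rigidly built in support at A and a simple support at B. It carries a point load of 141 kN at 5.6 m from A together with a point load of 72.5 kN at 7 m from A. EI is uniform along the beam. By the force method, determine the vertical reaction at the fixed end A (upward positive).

Choose R_B as the redundant. The primary structure is the cantilever fixed at A.
Downward deflection at the released point B due to the loads:
  point load 141 at a = 5.6: Pa²(3L − a)/(6EI) = 26825/EI
  point load 72.5 at a = 7: Pa²(3L − a)/(6EI) = 20723/EI
  δ_0 = 47548/EI
Flexibility coefficient — unit upward force at B: δ_{BB} = L³/(3EI) = 914.7/EI.
Compatibility at B: δ_0 − R_B·δ_{BB} = 0, so R_B = 47548/914.7 = 51.98 kN.
Vertical equilibrium: R_A = ΣP − R_B = 213.5 − 51.98 = 161.5 kN.

R_A = 161.5 kN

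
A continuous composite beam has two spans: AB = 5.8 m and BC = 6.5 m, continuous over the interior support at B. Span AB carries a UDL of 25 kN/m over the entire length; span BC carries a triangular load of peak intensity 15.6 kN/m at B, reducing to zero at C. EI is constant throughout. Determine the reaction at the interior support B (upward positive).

R_B = 130 kN

Take M_B as the redundant. Released structure: two simple spans AB and BC with a hinge at B.
Rotations at B on the released spans (each span's end-slope, ×1/EI):
  span AB: UDL 25: wL³/(24EI) = 203.2/EI
  span BC: triangular load, peak 15.6: w₀L³/(45EI) = 95.2/EI
  relative rotation θ_0 = (203.2 + 95.2)/EI = 298.4/EI
A unit hogging moment at B produces rotation L₁/(3EI) + L₂/(3EI) = 4.1/EI.
Compatibility: M_B·(L₁+L₂)/(3EI) = θ_0, giving M_B = 72.79 kN·m (hogging).
Span AB, ΣM about A with M_B applied at B: R_B^{AB}·5.8 = 420.5 + 72.79, so R_B^{AB} = 85.05 kN and R_A = 145 − 85.05 = 59.95 kN.
Span BC, ΣM about C: R_B^{BC}·6.5 = 219.7 + 72.79, so R_B^{BC} = 45 kN and R_C = 50.7 − 45 = 5.701 kN.
R_B = 85.05 + 45 = 130 kN.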